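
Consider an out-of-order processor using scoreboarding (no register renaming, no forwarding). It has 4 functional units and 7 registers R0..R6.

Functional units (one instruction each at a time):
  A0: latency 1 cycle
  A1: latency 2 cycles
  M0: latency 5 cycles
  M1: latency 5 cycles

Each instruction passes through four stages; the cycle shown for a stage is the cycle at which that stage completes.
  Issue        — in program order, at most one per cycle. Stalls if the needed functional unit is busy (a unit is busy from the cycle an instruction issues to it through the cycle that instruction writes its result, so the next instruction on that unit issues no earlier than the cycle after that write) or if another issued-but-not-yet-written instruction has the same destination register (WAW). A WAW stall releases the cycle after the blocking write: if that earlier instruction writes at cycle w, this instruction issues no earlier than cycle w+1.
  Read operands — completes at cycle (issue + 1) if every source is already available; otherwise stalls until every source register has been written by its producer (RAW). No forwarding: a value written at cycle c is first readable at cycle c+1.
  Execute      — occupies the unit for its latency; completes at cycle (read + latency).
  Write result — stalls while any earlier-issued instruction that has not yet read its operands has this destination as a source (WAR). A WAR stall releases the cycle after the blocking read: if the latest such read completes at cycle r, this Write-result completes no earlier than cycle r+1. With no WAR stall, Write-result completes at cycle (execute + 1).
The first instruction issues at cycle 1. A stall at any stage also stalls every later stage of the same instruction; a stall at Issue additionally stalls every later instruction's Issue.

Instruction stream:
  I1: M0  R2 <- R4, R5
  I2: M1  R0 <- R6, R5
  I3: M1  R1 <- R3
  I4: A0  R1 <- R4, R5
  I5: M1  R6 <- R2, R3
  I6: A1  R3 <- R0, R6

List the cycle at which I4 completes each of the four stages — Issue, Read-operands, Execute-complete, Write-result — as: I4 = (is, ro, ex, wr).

I4 = (18, 19, 20, 21)

I1: IS=1 RO=2 EX=7 WR=8
I2: IS=2 RO=3 EX=8 WR=9
I3: IS=10 RO=11 EX=16 WR=17  [struct: M1 busy until I2 writes@9]
I4: IS=18 RO=19 EX=20 WR=21  [WAW R1: wait I3 write@17]
I5: IS=19 RO=20 EX=25 WR=26
I6: IS=20 RO=27 EX=29 WR=30  [RAW R6: wait I5 write@26]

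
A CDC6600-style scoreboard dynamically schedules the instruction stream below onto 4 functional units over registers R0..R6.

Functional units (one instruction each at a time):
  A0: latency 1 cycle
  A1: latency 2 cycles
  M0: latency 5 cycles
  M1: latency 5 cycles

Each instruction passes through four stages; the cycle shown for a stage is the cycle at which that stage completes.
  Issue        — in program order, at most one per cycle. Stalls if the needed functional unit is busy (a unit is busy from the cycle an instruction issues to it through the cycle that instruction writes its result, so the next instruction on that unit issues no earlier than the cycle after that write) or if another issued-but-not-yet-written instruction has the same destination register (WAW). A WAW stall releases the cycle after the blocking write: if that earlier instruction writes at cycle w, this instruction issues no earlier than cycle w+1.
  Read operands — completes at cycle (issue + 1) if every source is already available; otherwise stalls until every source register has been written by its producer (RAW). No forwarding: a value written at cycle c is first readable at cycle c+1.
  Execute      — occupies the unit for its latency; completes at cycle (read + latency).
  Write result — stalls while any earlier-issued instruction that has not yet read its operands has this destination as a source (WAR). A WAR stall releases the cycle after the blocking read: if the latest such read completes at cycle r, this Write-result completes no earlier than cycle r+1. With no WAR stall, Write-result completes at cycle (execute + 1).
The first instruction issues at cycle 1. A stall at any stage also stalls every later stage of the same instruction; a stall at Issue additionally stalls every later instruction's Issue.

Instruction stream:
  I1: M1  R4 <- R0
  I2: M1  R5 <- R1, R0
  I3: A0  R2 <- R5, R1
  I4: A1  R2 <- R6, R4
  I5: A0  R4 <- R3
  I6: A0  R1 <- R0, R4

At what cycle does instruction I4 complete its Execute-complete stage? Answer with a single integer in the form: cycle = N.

  I1 | 1 | 2 | 7 | 8
  I2 | 9 | 10 | 15 | 16   struct: M1 busy until I1 writes@8
  I3 | 10 | 17 | 18 | 19   RAW R5: wait I2 write@16
  I4 | 20 | 21 | 23 | 24   WAW R2: wait I3 write@19
  I5 | 21 | 22 | 23 | 24
  I6 | 25 | 26 | 27 | 28   struct: A0 busy until I5 writes@24

cycle = 23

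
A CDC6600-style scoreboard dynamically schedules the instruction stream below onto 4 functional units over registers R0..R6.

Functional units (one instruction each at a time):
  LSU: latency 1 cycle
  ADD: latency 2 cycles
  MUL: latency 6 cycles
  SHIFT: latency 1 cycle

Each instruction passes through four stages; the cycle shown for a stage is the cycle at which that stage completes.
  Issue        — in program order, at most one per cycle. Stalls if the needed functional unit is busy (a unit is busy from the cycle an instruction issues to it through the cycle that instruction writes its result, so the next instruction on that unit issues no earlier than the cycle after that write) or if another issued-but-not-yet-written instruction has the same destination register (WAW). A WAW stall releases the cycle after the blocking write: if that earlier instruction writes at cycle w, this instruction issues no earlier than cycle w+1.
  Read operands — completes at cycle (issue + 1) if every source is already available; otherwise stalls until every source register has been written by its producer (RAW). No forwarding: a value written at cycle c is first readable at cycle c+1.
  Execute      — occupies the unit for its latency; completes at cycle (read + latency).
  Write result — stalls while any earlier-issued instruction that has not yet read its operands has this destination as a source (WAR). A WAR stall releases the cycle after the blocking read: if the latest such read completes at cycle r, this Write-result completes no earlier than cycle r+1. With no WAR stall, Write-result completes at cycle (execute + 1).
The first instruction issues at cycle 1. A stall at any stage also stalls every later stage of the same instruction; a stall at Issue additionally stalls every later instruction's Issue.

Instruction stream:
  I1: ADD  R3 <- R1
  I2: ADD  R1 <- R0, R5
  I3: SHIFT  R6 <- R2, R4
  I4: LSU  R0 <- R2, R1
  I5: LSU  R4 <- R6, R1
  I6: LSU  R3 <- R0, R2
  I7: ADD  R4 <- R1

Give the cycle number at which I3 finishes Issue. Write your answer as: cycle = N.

c1: I1→ADD
c2: I1 RO
c4: I1 EX
c5: I1 WR R3
c6: I2→ADD
c7: I2 RO | I3→SHIFT
c8: I3 RO | I4→LSU
c9: I2 EX | I3 EX
c10: I2 WR R1 | I3 WR R6
c11: I4 RO
c12: I4 EX
c13: I4 WR R0
c14: I5→LSU
c15: I5 RO
c16: I5 EX
c17: I5 WR R4
c18: I6→LSU
c19: I6 RO | I7→ADD
c20: I6 EX | I7 RO
c21: I6 WR R3
c22: I7 EX
c23: I7 WR R4

cycle = 7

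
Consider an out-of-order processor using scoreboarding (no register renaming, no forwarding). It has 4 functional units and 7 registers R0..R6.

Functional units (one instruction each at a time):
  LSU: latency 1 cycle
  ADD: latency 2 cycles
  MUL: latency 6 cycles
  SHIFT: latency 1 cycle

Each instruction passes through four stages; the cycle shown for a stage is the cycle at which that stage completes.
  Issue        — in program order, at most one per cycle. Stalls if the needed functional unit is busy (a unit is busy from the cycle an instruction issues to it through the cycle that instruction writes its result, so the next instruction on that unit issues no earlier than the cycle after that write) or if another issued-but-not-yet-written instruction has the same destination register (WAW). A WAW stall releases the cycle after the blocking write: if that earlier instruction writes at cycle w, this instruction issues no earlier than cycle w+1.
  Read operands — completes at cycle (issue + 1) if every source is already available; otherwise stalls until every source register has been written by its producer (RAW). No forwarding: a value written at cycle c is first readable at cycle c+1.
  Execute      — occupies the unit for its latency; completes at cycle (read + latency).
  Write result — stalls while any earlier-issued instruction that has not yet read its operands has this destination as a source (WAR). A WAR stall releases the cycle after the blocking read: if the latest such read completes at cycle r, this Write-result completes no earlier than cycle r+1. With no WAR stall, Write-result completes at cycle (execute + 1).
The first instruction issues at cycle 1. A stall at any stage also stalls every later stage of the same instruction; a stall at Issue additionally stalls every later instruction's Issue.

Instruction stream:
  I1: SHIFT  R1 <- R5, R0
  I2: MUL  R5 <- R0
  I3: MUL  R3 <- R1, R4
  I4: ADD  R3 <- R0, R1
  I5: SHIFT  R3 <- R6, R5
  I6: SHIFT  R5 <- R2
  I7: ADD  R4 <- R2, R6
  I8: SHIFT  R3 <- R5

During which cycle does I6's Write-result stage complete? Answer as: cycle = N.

I1 -> (1, 2, 3, 4)
I2 -> (2, 3, 9, 10)
I3 -> (11, 12, 18, 19)  // struct: MUL busy until I2 writes@10
I4 -> (20, 21, 23, 24)  // WAW R3: wait I3 write@19
I5 -> (25, 26, 27, 28)  // WAW R3: wait I4 write@24
I6 -> (29, 30, 31, 32)  // struct: SHIFT busy until I5 writes@28
I7 -> (30, 31, 33, 34)
I8 -> (33, 34, 35, 36)  // struct: SHIFT busy until I6 writes@32

cycle = 32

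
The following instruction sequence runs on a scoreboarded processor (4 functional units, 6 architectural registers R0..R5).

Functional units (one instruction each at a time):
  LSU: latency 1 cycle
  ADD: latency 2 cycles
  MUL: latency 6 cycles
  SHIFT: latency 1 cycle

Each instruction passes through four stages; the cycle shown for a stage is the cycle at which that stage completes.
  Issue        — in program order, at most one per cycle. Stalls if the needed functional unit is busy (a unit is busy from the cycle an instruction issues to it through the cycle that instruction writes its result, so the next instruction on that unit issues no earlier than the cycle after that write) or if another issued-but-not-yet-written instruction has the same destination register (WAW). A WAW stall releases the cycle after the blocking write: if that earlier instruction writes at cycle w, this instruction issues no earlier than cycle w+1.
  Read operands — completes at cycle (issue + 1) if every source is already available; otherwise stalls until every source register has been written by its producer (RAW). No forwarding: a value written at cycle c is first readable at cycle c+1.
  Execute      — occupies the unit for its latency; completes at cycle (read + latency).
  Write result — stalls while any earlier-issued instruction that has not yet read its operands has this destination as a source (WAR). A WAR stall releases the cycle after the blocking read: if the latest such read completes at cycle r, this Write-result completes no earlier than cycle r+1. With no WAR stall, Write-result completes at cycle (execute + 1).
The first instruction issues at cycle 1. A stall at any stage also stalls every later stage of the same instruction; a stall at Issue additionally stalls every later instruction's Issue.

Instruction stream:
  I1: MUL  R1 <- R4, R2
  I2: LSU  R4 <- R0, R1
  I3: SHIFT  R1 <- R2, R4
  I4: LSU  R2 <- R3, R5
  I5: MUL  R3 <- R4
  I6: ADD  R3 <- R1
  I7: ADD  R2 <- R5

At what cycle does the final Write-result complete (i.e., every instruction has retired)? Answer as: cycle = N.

cycle = 32

t=1  issue I1 (MUL)
t=2  I1 read-ops | issue I2 (LSU)
t=8  I1 finished on MUL
t=9  I1→R1
t=10  I2 read-ops | issue I3 (SHIFT)
t=11  I2 finished on LSU
t=12  I2→R4
t=13  I3 read-ops | issue I4 (LSU)
t=14  I3 finished on SHIFT | I4 read-ops | issue I5 (MUL)
t=15  I3→R1 | I4 finished on LSU | I5 read-ops
t=16  I4→R2
t=21  I5 finished on MUL
t=22  I5→R3
t=23  issue I6 (ADD)
t=24  I6 read-ops
t=26  I6 finished on ADD
t=27  I6→R3
t=28  issue I7 (ADD)
t=29  I7 read-ops
t=31  I7 finished on ADD
t=32  I7→R2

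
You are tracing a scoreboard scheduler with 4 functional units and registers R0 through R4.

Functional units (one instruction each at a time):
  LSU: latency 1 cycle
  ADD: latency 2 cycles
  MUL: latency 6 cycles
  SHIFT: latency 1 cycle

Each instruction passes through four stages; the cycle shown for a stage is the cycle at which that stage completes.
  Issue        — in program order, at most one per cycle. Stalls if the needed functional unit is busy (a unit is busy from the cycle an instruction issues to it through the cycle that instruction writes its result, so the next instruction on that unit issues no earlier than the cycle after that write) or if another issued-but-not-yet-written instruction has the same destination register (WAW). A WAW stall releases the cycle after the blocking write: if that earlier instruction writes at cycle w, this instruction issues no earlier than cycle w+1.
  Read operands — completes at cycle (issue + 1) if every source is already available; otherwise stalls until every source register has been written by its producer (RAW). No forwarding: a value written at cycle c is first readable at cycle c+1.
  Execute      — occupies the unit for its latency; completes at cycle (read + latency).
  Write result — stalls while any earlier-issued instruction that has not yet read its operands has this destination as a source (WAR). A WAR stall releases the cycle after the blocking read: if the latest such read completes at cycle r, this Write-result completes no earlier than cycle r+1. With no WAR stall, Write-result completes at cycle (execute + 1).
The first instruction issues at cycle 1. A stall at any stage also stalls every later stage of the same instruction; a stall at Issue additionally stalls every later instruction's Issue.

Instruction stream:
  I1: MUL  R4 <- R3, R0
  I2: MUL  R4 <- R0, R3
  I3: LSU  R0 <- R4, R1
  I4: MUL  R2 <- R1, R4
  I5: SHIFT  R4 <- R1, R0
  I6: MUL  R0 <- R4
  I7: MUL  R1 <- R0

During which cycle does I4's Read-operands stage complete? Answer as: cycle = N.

c1: I1 dispatched to MUL
c2: I1 operands ready
c8: I1 complete
c9: R4←I1
c10: I2 dispatched to MUL
c11: I2 operands ready; I3 dispatched to LSU
c17: I2 complete
c18: R4←I2
c19: I3 operands ready; I4 dispatched to MUL
c20: I3 complete; I4 operands ready; I5 dispatched to SHIFT
c21: R0←I3
c22: I5 operands ready
c23: I5 complete
c24: R4←I5
c26: I4 complete
c27: R2←I4
c28: I6 dispatched to MUL
c29: I6 operands ready
c35: I6 complete
c36: R0←I6
c37: I7 dispatched to MUL
c38: I7 operands ready
c44: I7 complete
c45: R1←I7

cycle = 20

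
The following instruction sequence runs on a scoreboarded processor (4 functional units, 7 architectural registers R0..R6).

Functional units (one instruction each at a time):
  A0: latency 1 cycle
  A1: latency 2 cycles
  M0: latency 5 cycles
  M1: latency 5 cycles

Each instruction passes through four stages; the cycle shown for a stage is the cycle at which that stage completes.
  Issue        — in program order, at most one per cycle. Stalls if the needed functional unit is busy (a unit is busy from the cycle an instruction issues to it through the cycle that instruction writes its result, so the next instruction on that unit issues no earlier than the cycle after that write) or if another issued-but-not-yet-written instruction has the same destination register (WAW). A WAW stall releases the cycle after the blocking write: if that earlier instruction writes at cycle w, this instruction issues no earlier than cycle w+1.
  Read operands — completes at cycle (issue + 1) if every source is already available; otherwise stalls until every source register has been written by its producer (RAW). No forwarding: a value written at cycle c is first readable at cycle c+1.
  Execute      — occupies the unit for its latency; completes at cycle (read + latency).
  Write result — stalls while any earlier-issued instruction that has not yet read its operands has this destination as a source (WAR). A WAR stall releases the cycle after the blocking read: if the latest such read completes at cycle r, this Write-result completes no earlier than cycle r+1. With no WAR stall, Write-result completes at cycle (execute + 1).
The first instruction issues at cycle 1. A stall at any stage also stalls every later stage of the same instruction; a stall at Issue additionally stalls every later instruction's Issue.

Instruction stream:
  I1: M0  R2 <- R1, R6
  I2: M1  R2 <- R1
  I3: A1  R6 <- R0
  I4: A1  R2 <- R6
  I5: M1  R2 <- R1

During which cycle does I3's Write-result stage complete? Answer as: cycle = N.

[1] I1 dispatched to M0
[2] I1 operands ready
[7] I1 complete
[8] R2←I1
[9] I2 dispatched to M1
[10] I2 operands ready · I3 dispatched to A1
[11] I3 operands ready
[13] I3 complete
[14] R6←I3
[15] I2 complete
[16] R2←I2
[17] I4 dispatched to A1
[18] I4 operands ready
[20] I4 complete
[21] R2←I4
[22] I5 dispatched to M1
[23] I5 operands ready
[28] I5 complete
[29] R2←I5

cycle = 14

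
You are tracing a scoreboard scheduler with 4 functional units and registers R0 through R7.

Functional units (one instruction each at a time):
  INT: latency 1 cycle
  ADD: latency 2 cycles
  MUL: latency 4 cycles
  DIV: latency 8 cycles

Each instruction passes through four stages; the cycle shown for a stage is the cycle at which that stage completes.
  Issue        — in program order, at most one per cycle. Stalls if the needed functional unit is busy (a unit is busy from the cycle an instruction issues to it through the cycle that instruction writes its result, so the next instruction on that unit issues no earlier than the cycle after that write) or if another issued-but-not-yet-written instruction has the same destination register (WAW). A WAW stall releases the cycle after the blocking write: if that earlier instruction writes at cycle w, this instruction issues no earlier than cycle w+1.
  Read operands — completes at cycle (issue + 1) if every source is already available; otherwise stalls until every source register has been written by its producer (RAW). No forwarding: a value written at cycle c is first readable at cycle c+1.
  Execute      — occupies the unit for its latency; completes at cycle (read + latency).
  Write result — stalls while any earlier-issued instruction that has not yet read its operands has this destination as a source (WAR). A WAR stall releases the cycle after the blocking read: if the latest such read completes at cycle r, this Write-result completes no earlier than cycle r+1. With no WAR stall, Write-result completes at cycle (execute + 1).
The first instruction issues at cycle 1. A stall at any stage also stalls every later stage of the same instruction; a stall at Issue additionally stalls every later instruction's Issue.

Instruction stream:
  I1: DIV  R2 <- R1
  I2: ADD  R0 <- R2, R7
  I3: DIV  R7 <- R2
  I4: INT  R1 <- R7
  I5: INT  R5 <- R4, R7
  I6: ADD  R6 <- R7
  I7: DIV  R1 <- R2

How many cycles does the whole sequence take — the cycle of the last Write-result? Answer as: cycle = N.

cycle = 38

t=1  I1→DIV
t=2  I1 RO; I2→ADD
t=10  I1 EX
t=11  I1 WR R2
t=12  I2 RO; I3→DIV
t=13  I3 RO; I4→INT
t=14  I2 EX
t=15  I2 WR R0
t=21  I3 EX
t=22  I3 WR R7
t=23  I4 RO
t=24  I4 EX
t=25  I4 WR R1
t=26  I5→INT
t=27  I5 RO; I6→ADD
t=28  I5 EX; I6 RO; I7→DIV
t=29  I5 WR R5; I7 RO
t=30  I6 EX
t=31  I6 WR R6
t=37  I7 EX
t=38  I7 WR R1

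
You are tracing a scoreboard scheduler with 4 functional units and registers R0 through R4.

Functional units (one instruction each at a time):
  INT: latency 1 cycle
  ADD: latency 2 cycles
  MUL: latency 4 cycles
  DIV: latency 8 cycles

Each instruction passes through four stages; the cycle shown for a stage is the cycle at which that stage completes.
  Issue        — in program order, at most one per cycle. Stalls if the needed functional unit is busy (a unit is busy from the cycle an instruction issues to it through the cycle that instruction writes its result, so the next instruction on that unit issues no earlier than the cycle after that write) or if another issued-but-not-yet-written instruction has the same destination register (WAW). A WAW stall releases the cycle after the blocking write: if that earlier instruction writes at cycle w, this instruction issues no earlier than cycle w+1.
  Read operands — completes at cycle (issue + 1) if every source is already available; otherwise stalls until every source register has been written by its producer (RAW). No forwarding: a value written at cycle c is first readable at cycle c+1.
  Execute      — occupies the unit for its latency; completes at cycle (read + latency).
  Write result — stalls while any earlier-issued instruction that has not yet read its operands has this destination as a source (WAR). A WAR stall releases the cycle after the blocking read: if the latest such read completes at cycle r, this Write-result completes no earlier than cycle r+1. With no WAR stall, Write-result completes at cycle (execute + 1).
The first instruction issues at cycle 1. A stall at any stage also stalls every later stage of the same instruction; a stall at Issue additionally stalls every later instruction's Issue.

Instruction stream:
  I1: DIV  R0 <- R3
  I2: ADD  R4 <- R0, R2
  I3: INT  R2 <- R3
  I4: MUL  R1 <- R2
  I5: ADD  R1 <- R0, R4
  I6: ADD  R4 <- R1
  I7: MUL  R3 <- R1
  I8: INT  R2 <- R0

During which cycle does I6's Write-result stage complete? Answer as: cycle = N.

cycle = 29

1) issue 1, read 2, done 10, write 11
2) issue 2, read 12, done 14, write 15  <RAW R0: wait I1 write@11>
3) issue 3, read 4, done 5, write 13  <WAR R2: wait I2 read@12>
4) issue 4, read 14, done 18, write 19  <RAW R2: wait I3 write@13>
5) issue 20, read 21, done 23, write 24  <WAW R1: wait I4 write@19>
6) issue 25, read 26, done 28, write 29  <struct: ADD busy until I5 writes@24>
7) issue 26, read 27, done 31, write 32
8) issue 27, read 28, done 29, write 30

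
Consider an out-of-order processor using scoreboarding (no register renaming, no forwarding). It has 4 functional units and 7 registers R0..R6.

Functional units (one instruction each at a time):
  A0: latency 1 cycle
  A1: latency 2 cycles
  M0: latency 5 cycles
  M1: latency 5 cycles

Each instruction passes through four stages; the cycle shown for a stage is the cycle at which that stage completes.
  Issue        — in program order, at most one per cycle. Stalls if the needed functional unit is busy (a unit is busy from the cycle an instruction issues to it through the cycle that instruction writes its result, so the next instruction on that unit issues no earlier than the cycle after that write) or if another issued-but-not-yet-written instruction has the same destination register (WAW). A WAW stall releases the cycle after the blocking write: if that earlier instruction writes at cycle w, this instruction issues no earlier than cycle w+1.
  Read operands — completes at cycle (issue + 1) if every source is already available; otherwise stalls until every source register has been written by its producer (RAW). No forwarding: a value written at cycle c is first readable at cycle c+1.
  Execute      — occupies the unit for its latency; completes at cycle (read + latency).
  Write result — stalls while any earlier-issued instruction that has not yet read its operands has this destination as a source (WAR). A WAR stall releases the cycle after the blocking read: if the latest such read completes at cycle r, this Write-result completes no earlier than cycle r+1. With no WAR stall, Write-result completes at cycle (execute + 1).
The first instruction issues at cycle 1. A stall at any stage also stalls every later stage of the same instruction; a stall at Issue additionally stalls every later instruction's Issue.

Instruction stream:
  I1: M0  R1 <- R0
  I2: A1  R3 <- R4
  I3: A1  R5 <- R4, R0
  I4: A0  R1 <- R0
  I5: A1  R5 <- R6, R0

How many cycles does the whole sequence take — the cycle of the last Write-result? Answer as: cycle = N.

cycle = 16

t=1  I1→M0
t=2  I1 RO · I2→A1
t=3  I2 RO
t=5  I2 EX
t=6  I2 WR R3
t=7  I1 EX · I3→A1
t=8  I1 WR R1 · I3 RO
t=9  I4→A0
t=10  I3 EX · I4 RO
t=11  I3 WR R5 · I4 EX
t=12  I4 WR R1 · I5→A1
t=13  I5 RO
t=15  I5 EX
t=16  I5 WR R5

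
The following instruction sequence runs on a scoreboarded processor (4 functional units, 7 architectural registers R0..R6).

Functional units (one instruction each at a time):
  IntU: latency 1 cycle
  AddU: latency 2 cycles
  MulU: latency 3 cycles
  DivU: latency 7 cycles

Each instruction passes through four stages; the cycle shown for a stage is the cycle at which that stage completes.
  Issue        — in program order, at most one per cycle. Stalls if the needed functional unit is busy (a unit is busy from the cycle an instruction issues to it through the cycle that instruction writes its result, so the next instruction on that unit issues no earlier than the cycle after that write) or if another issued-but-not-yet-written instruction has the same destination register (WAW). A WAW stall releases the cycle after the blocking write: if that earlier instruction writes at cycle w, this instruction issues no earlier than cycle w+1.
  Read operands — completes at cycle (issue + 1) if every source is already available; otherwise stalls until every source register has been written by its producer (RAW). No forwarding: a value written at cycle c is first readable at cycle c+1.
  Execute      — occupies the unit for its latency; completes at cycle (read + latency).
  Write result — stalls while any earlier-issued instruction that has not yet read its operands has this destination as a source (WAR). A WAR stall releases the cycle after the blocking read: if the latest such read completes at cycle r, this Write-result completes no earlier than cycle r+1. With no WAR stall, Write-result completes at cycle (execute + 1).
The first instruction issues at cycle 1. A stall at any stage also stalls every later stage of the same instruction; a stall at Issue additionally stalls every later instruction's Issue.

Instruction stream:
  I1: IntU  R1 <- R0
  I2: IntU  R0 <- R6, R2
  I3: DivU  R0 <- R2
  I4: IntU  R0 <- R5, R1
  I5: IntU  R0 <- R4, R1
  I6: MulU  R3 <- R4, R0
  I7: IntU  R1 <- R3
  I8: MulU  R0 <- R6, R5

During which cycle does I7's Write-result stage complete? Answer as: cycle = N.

cycle = 34

  I1 | 1 | 2 | 3 | 4
  I2 | 5 | 6 | 7 | 8   struct: IntU busy until I1 writes@4
  I3 | 9 | 10 | 17 | 18   WAW R0: wait I2 write@8
  I4 | 19 | 20 | 21 | 22   WAW R0: wait I3 write@18
  I5 | 23 | 24 | 25 | 26   struct: IntU busy until I4 writes@22
  I6 | 24 | 27 | 30 | 31   RAW R0: wait I5 write@26
  I7 | 27 | 32 | 33 | 34   struct: IntU busy until I5 writes@26 · RAW R3: wait I6 write@31
  I8 | 32 | 33 | 36 | 37   struct: MulU busy until I6 writes@31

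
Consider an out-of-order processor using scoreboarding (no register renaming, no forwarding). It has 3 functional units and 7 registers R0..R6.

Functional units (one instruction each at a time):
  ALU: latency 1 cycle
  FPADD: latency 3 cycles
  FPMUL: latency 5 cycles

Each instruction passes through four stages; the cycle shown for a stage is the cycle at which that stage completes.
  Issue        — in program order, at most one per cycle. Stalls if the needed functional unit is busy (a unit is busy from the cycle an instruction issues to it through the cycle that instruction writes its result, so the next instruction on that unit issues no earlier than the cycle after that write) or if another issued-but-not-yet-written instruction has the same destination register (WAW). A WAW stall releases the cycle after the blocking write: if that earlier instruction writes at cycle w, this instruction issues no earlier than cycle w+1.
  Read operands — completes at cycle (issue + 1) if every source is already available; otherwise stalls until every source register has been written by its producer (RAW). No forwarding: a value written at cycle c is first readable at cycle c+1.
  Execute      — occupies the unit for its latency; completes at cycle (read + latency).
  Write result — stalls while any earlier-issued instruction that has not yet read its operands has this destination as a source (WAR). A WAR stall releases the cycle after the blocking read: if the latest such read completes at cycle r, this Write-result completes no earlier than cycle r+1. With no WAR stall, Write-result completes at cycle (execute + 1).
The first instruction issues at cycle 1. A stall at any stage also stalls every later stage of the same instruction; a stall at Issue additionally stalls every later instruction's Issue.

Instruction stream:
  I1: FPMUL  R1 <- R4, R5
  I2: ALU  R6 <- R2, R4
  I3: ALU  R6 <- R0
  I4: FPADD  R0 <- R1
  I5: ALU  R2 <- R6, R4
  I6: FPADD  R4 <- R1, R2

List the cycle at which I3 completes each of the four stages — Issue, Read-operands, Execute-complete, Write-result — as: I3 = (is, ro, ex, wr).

I3 = (6, 7, 8, 9)

I1: IS=1 RO=2 EX=7 WR=8
I2: IS=2 RO=3 EX=4 WR=5
I3: IS=6 RO=7 EX=8 WR=9  [struct: ALU busy until I2 writes@5]
I4: IS=7 RO=9 EX=12 WR=13  [RAW R1: wait I1 write@8]
I5: IS=10 RO=11 EX=12 WR=13  [struct: ALU busy until I3 writes@9]
I6: IS=14 RO=15 EX=18 WR=19  [struct: FPADD busy until I4 writes@13]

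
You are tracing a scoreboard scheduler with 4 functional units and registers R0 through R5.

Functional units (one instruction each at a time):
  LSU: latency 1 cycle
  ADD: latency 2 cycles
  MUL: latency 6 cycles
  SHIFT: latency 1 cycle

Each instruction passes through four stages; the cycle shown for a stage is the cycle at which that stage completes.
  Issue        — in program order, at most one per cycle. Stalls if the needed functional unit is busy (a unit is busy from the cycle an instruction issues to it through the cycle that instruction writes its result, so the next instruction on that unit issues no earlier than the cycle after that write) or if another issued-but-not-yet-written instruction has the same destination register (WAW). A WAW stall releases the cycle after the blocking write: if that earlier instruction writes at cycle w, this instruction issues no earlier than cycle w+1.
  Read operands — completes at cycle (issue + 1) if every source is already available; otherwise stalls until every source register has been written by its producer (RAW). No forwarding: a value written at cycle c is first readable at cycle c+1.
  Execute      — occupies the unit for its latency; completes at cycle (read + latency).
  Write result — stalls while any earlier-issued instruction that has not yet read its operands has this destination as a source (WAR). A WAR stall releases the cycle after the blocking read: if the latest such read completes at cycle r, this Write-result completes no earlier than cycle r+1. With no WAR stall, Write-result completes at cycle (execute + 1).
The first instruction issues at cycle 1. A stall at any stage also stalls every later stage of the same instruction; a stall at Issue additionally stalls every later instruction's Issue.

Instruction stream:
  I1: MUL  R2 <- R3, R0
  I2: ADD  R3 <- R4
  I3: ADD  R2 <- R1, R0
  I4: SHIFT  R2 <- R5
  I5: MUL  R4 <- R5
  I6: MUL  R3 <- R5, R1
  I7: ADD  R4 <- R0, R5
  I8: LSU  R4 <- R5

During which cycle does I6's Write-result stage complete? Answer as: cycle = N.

cycle = 33

I1 -> (1, 2, 8, 9)
I2 -> (2, 3, 5, 6)
I3 -> (10, 11, 13, 14)  // WAW R2: wait I1 write@9
I4 -> (15, 16, 17, 18)  // WAW R2: wait I3 write@14
I5 -> (16, 17, 23, 24)
I6 -> (25, 26, 32, 33)  // struct: MUL busy until I5 writes@24
I7 -> (26, 27, 29, 30)
I8 -> (31, 32, 33, 34)  // WAW R4: wait I7 write@30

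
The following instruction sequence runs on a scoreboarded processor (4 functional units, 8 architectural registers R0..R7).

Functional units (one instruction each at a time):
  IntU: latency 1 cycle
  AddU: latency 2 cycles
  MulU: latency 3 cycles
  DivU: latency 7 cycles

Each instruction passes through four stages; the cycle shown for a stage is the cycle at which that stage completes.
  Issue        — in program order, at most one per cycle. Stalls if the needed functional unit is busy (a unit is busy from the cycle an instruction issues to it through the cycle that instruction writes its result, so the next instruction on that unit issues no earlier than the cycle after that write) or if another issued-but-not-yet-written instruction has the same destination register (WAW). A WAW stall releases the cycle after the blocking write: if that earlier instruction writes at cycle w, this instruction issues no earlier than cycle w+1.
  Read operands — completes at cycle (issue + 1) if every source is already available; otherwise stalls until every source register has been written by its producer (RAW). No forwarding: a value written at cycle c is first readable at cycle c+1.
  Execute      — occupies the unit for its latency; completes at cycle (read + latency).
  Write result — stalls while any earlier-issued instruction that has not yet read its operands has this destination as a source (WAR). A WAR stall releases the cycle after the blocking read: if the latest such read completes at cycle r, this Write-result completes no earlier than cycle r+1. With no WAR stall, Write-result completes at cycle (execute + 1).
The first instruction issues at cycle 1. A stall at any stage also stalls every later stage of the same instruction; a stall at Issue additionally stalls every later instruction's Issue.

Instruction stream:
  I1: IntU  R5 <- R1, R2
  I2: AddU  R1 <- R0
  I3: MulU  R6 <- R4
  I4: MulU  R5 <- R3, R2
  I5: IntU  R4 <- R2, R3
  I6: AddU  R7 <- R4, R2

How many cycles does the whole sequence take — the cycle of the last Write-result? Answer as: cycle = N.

cycle = 17

I1 -> (1, 2, 3, 4)
I2 -> (2, 3, 5, 6)
I3 -> (3, 4, 7, 8)
I4 -> (9, 10, 13, 14)  // struct: MulU busy until I3 writes@8
I5 -> (10, 11, 12, 13)
I6 -> (11, 14, 16, 17)  // RAW R4: wait I5 write@13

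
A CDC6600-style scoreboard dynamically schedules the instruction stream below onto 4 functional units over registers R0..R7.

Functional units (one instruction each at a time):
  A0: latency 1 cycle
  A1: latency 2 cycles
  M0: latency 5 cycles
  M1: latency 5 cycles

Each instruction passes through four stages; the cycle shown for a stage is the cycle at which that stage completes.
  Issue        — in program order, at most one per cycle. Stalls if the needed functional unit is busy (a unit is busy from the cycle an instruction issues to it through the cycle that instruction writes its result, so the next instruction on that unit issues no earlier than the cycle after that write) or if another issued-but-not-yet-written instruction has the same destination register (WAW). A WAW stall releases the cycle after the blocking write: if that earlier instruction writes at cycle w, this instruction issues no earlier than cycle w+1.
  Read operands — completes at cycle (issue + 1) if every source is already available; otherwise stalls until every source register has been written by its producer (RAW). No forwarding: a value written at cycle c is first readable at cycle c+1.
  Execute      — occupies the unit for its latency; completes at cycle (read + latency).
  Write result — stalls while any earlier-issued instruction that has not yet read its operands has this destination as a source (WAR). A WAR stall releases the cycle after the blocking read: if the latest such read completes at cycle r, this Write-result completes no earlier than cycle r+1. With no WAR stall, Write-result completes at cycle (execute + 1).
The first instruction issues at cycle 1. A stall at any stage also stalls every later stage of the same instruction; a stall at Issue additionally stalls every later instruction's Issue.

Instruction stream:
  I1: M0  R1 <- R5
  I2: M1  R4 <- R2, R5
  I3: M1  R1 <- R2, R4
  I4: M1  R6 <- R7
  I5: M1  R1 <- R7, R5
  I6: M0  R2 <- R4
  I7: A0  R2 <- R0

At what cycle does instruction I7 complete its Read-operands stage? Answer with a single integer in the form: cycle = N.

1) issue 1, read 2, done 7, write 8
2) issue 2, read 3, done 8, write 9
3) issue 10, read 11, done 16, write 17  <struct: M1 busy until I2 writes@9>
4) issue 18, read 19, done 24, write 25  <struct: M1 busy until I3 writes@17>
5) issue 26, read 27, done 32, write 33  <struct: M1 busy until I4 writes@25>
6) issue 27, read 28, done 33, write 34
7) issue 35, read 36, done 37, write 38  <WAW R2: wait I6 write@34>

cycle = 36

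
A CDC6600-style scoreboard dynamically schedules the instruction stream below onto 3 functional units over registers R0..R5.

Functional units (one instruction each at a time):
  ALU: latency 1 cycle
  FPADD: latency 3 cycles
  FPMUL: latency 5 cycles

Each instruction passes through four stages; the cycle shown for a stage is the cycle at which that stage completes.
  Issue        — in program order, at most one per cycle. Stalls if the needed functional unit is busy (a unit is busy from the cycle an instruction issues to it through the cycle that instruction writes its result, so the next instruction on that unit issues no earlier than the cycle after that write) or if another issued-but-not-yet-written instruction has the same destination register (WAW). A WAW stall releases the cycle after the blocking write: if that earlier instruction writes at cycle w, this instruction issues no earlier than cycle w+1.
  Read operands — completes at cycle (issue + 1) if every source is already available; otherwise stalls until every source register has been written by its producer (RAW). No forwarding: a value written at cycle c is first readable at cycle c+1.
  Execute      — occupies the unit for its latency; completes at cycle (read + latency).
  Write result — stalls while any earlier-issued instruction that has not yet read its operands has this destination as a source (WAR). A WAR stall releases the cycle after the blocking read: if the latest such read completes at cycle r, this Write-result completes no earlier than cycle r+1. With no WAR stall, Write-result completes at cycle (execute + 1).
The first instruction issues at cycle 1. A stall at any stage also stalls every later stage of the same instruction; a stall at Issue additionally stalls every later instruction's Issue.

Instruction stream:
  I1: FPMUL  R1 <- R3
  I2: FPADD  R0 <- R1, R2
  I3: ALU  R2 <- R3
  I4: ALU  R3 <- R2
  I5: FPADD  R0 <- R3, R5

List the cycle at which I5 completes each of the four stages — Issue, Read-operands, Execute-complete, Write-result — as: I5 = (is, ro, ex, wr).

I1: IS=1 RO=2 EX=7 WR=8
I2: IS=2 RO=9 EX=12 WR=13  [RAW R1: wait I1 write@8]
I3: IS=3 RO=4 EX=5 WR=10  [WAR R2: wait I2 read@9]
I4: IS=11 RO=12 EX=13 WR=14  [struct: ALU busy until I3 writes@10]
I5: IS=14 RO=15 EX=18 WR=19  [struct: FPADD busy until I2 writes@13]

I5 = (14, 15, 18, 19)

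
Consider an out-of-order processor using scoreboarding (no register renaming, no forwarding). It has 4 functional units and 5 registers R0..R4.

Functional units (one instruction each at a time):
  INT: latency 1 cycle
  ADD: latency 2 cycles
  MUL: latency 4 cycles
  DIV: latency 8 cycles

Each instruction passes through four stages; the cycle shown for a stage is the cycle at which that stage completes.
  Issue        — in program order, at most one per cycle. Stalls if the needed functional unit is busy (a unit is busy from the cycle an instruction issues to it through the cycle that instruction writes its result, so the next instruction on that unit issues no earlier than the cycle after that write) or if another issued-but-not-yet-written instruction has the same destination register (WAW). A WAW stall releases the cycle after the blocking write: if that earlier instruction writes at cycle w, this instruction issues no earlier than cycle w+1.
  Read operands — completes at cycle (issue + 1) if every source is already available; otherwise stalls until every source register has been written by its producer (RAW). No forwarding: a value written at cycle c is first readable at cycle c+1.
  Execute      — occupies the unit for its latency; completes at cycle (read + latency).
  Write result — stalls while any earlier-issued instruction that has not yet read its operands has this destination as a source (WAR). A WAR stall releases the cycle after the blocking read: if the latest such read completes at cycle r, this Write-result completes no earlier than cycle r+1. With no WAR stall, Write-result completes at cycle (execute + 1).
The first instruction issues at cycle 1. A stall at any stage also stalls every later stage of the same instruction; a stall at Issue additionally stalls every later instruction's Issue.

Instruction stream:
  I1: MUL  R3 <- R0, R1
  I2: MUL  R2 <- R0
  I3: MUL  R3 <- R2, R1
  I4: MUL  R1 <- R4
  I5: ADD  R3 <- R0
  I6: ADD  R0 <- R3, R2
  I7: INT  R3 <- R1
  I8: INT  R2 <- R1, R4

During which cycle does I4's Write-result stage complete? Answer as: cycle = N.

cycle = 28

c1: I1 dispatched to MUL
c2: I1 operands ready
c6: I1 complete
c7: R3←I1
c8: I2 dispatched to MUL
c9: I2 operands ready
c13: I2 complete
c14: R2←I2
c15: I3 dispatched to MUL
c16: I3 operands ready
c20: I3 complete
c21: R3←I3
c22: I4 dispatched to MUL
c23: I4 operands ready; I5 dispatched to ADD
c24: I5 operands ready
c26: I5 complete
c27: I4 complete; R3←I5
c28: R1←I4; I6 dispatched to ADD
c29: I6 operands ready; I7 dispatched to INT
c30: I7 operands ready
c31: I6 complete; I7 complete
c32: R0←I6; R3←I7
c33: I8 dispatched to INT
c34: I8 operands ready
c35: I8 complete
c36: R2←I8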